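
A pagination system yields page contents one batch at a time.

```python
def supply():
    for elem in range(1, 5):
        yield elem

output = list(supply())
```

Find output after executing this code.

Step 1: The generator yields each value from range(1, 5).
Step 2: list() consumes all yields: [1, 2, 3, 4].
Therefore output = [1, 2, 3, 4].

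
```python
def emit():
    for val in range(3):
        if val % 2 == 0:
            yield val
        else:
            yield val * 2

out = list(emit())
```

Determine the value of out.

Step 1: For each val in range(3), yield val if even, else val*2:
  val=0 (even): yield 0
  val=1 (odd): yield 1*2 = 2
  val=2 (even): yield 2
Therefore out = [0, 2, 2].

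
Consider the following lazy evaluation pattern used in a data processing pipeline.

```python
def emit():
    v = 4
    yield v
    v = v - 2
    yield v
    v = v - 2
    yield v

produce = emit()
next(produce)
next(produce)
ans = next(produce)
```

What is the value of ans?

Step 1: Trace through generator execution:
  Yield 1: v starts at 4, yield 4
  Yield 2: v = 4 - 2 = 2, yield 2
  Yield 3: v = 2 - 2 = 0, yield 0
Step 2: First next() gets 4, second next() gets the second value, third next() yields 0.
Therefore ans = 0.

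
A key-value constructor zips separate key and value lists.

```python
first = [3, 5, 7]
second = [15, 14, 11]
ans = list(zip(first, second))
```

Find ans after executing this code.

Step 1: zip pairs elements at same index:
  Index 0: (3, 15)
  Index 1: (5, 14)
  Index 2: (7, 11)
Therefore ans = [(3, 15), (5, 14), (7, 11)].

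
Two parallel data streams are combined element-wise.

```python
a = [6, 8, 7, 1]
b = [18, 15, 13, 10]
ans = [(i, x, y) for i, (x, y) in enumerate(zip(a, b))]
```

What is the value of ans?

Step 1: enumerate(zip(a, b)) gives index with paired elements:
  i=0: (6, 18)
  i=1: (8, 15)
  i=2: (7, 13)
  i=3: (1, 10)
Therefore ans = [(0, 6, 18), (1, 8, 15), (2, 7, 13), (3, 1, 10)].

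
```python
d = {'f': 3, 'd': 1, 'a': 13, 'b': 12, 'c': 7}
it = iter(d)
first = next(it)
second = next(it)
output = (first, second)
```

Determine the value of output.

Step 1: iter(d) iterates over keys: ['f', 'd', 'a', 'b', 'c'].
Step 2: first = next(it) = 'f', second = next(it) = 'd'.
Therefore output = ('f', 'd').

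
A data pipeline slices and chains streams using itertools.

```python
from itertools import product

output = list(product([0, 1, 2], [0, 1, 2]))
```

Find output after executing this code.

Step 1: product([0, 1, 2], [0, 1, 2]) gives all pairs:
  (0, 0)
  (0, 1)
  (0, 2)
  (1, 0)
  (1, 1)
  (1, 2)
  (2, 0)
  (2, 1)
  (2, 2)
Therefore output = [(0, 0), (0, 1), (0, 2), (1, 0), (1, 1), (1, 2), (2, 0), (2, 1), (2, 2)].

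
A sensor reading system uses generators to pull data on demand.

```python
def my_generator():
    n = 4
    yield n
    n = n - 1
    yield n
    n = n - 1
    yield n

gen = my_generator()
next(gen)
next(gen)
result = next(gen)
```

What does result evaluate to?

Step 1: Trace through generator execution:
  Yield 1: n starts at 4, yield 4
  Yield 2: n = 4 - 1 = 3, yield 3
  Yield 3: n = 3 - 1 = 2, yield 2
Step 2: First next() gets 4, second next() gets the second value, third next() yields 2.
Therefore result = 2.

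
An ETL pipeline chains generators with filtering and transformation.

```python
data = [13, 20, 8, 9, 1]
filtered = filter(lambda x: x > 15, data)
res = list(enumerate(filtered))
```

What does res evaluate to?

Step 1: Filter [13, 20, 8, 9, 1] for > 15: [20].
Step 2: enumerate re-indexes from 0: [(0, 20)].
Therefore res = [(0, 20)].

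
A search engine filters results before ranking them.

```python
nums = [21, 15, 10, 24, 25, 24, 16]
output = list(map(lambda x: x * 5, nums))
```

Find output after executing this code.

Step 1: Apply lambda x: x * 5 to each element:
  21 -> 105
  15 -> 75
  10 -> 50
  24 -> 120
  25 -> 125
  24 -> 120
  16 -> 80
Therefore output = [105, 75, 50, 120, 125, 120, 80].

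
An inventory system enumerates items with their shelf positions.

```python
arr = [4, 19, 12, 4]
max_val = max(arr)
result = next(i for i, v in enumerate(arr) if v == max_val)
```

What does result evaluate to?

Step 1: max([4, 19, 12, 4]) = 19.
Step 2: Find first index where value == 19:
  Index 0: 4 != 19
  Index 1: 19 == 19, found!
Therefore result = 1.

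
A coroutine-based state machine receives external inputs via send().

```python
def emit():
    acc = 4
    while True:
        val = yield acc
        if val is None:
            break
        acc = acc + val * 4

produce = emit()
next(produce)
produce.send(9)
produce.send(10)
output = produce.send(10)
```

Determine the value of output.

Step 1: next() -> yield acc=4.
Step 2: send(9) -> val=9, acc = 4 + 9*4 = 40, yield 40.
Step 3: send(10) -> val=10, acc = 40 + 10*4 = 80, yield 80.
Step 4: send(10) -> val=10, acc = 80 + 10*4 = 120, yield 120.
Therefore output = 120.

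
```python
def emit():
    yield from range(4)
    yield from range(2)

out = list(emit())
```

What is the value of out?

Step 1: Trace yields in order:
  yield 0
  yield 1
  yield 2
  yield 3
  yield 0
  yield 1
Therefore out = [0, 1, 2, 3, 0, 1].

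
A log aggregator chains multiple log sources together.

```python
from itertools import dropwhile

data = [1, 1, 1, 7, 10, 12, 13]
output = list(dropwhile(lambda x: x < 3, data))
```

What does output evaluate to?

Step 1: dropwhile drops elements while < 3:
  1 < 3: dropped
  1 < 3: dropped
  1 < 3: dropped
  7: kept (dropping stopped)
Step 2: Remaining elements kept regardless of condition.
Therefore output = [7, 10, 12, 13].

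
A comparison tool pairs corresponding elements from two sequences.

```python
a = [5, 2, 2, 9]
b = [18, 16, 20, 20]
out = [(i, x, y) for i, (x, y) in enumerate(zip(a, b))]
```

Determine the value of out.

Step 1: enumerate(zip(a, b)) gives index with paired elements:
  i=0: (5, 18)
  i=1: (2, 16)
  i=2: (2, 20)
  i=3: (9, 20)
Therefore out = [(0, 5, 18), (1, 2, 16), (2, 2, 20), (3, 9, 20)].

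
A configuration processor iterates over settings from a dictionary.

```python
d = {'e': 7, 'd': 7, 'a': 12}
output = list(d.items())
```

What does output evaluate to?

Step 1: d.items() returns (key, value) pairs in insertion order.
Therefore output = [('e', 7), ('d', 7), ('a', 12)].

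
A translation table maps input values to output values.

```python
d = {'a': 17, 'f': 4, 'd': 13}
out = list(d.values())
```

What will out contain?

Step 1: d.values() returns the dictionary values in insertion order.
Therefore out = [17, 4, 13].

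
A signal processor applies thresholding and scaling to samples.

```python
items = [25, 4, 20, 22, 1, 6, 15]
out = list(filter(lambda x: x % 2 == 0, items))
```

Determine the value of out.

Step 1: Filter elements divisible by 2:
  25 % 2 = 1: removed
  4 % 2 = 0: kept
  20 % 2 = 0: kept
  22 % 2 = 0: kept
  1 % 2 = 1: removed
  6 % 2 = 0: kept
  15 % 2 = 1: removed
Therefore out = [4, 20, 22, 6].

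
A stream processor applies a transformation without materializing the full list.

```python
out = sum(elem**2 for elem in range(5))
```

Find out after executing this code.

Step 1: Compute elem**2 for each elem in range(5):
  elem=0: 0**2 = 0
  elem=1: 1**2 = 1
  elem=2: 2**2 = 4
  elem=3: 3**2 = 9
  elem=4: 4**2 = 16
Step 2: sum = 0 + 1 + 4 + 9 + 16 = 30.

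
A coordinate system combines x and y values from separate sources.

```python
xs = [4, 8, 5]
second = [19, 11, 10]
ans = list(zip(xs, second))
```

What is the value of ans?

Step 1: zip pairs elements at same index:
  Index 0: (4, 19)
  Index 1: (8, 11)
  Index 2: (5, 10)
Therefore ans = [(4, 19), (8, 11), (5, 10)].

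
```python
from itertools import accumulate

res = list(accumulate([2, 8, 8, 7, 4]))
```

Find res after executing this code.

Step 1: accumulate computes running sums:
  + 2 = 2
  + 8 = 10
  + 8 = 18
  + 7 = 25
  + 4 = 29
Therefore res = [2, 10, 18, 25, 29].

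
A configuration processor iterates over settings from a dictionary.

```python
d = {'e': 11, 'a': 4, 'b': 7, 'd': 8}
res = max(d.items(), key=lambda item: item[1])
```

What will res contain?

Step 1: Find item with maximum value:
  ('e', 11)
  ('a', 4)
  ('b', 7)
  ('d', 8)
Step 2: Maximum value is 11 at key 'e'.
Therefore res = ('e', 11).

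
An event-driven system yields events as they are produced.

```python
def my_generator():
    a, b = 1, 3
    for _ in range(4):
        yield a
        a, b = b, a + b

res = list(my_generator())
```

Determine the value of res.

Step 1: Fibonacci-like sequence starting with a=1, b=3:
  Iteration 1: yield a=1, then a,b = 3,4
  Iteration 2: yield a=3, then a,b = 4,7
  Iteration 3: yield a=4, then a,b = 7,11
  Iteration 4: yield a=7, then a,b = 11,18
Therefore res = [1, 3, 4, 7].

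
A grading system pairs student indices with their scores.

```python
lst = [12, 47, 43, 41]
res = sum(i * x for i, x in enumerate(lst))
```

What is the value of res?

Step 1: Compute i * x for each (i, x) in enumerate([12, 47, 43, 41]):
  i=0, x=12: 0*12 = 0
  i=1, x=47: 1*47 = 47
  i=2, x=43: 2*43 = 86
  i=3, x=41: 3*41 = 123
Step 2: sum = 0 + 47 + 86 + 123 = 256.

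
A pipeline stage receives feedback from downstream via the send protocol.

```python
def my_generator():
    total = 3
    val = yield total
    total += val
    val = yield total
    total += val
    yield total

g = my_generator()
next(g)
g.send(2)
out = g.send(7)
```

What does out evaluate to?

Step 1: next() -> yield total=3.
Step 2: send(2) -> val=2, total = 3+2 = 5, yield 5.
Step 3: send(7) -> val=7, total = 5+7 = 12, yield 12.
Therefore out = 12.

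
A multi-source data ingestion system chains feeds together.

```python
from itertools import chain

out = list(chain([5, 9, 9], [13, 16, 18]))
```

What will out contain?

Step 1: chain() concatenates iterables: [5, 9, 9] + [13, 16, 18].
Therefore out = [5, 9, 9, 13, 16, 18].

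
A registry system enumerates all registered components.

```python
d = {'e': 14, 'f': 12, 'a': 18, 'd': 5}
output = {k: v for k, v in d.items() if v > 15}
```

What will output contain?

Step 1: Filter items where value > 15:
  'e': 14 <= 15: removed
  'f': 12 <= 15: removed
  'a': 18 > 15: kept
  'd': 5 <= 15: removed
Therefore output = {'a': 18}.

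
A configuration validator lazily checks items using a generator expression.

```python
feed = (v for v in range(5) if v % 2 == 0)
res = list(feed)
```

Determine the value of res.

Step 1: Filter range(5) keeping only even values:
  v=0: even, included
  v=1: odd, excluded
  v=2: even, included
  v=3: odd, excluded
  v=4: even, included
Therefore res = [0, 2, 4].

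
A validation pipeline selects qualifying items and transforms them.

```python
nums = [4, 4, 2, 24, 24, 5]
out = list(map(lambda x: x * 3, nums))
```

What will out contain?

Step 1: Apply lambda x: x * 3 to each element:
  4 -> 12
  4 -> 12
  2 -> 6
  24 -> 72
  24 -> 72
  5 -> 15
Therefore out = [12, 12, 6, 72, 72, 15].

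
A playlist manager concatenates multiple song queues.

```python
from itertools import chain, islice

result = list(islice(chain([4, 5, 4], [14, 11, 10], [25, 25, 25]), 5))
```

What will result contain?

Step 1: chain([4, 5, 4], [14, 11, 10], [25, 25, 25]) = [4, 5, 4, 14, 11, 10, 25, 25, 25].
Step 2: islice takes first 5 elements: [4, 5, 4, 14, 11].
Therefore result = [4, 5, 4, 14, 11].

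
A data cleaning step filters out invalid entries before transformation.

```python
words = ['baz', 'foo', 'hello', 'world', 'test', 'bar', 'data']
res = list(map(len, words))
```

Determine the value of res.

Step 1: Map len() to each word:
  'baz' -> 3
  'foo' -> 3
  'hello' -> 5
  'world' -> 5
  'test' -> 4
  'bar' -> 3
  'data' -> 4
Therefore res = [3, 3, 5, 5, 4, 3, 4].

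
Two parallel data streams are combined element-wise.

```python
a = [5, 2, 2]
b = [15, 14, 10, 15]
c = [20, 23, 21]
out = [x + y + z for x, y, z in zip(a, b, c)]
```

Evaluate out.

Step 1: zip three lists (truncates to shortest, len=3):
  5 + 15 + 20 = 40
  2 + 14 + 23 = 39
  2 + 10 + 21 = 33
Therefore out = [40, 39, 33].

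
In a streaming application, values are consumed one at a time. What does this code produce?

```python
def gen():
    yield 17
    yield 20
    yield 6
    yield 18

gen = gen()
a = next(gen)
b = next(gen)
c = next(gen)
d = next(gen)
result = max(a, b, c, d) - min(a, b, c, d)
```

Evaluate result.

Step 1: Create generator and consume all values:
  a = next(gen) = 17
  b = next(gen) = 20
  c = next(gen) = 6
  d = next(gen) = 18
Step 2: max = 20, min = 6, result = 20 - 6 = 14.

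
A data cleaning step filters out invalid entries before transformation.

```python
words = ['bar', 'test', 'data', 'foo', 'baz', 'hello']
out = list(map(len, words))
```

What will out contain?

Step 1: Map len() to each word:
  'bar' -> 3
  'test' -> 4
  'data' -> 4
  'foo' -> 3
  'baz' -> 3
  'hello' -> 5
Therefore out = [3, 4, 4, 3, 3, 5].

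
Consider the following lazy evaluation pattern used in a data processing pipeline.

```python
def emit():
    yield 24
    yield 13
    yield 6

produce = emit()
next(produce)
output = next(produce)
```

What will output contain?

Step 1: emit() creates a generator.
Step 2: next(produce) yields 24 (consumed and discarded).
Step 3: next(produce) yields 13, assigned to output.
Therefore output = 13.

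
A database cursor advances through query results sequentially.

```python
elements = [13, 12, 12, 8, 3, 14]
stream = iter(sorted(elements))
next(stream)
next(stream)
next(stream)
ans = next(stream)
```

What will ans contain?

Step 1: sorted([13, 12, 12, 8, 3, 14]) = [3, 8, 12, 12, 13, 14].
Step 2: Create iterator and skip 3 elements.
Step 3: next() returns 12.
Therefore ans = 12.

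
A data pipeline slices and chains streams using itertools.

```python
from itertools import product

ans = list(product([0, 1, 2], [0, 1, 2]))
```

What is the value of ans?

Step 1: product([0, 1, 2], [0, 1, 2]) gives all pairs:
  (0, 0)
  (0, 1)
  (0, 2)
  (1, 0)
  (1, 1)
  (1, 2)
  (2, 0)
  (2, 1)
  (2, 2)
Therefore ans = [(0, 0), (0, 1), (0, 2), (1, 0), (1, 1), (1, 2), (2, 0), (2, 1), (2, 2)].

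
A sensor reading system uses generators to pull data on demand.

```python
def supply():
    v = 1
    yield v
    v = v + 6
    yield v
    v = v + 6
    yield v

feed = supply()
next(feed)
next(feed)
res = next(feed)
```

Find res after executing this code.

Step 1: Trace through generator execution:
  Yield 1: v starts at 1, yield 1
  Yield 2: v = 1 + 6 = 7, yield 7
  Yield 3: v = 7 + 6 = 13, yield 13
Step 2: First next() gets 1, second next() gets the second value, third next() yields 13.
Therefore res = 13.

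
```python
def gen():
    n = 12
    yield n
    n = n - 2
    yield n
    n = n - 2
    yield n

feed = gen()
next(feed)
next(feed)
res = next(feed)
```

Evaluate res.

Step 1: Trace through generator execution:
  Yield 1: n starts at 12, yield 12
  Yield 2: n = 12 - 2 = 10, yield 10
  Yield 3: n = 10 - 2 = 8, yield 8
Step 2: First next() gets 12, second next() gets the second value, third next() yields 8.
Therefore res = 8.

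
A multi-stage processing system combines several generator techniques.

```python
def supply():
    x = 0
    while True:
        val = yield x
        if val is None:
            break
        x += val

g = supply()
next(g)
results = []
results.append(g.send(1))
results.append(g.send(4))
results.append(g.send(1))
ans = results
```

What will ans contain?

Step 1: next(g) -> yield 0.
Step 2: send(1) -> x = 1, yield 1.
Step 3: send(4) -> x = 5, yield 5.
Step 4: send(1) -> x = 6, yield 6.
Therefore ans = [1, 5, 6].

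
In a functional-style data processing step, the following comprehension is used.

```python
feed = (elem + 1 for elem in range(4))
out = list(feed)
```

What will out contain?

Step 1: For each elem in range(4), compute elem+1:
  elem=0: 0+1 = 1
  elem=1: 1+1 = 2
  elem=2: 2+1 = 3
  elem=3: 3+1 = 4
Therefore out = [1, 2, 3, 4].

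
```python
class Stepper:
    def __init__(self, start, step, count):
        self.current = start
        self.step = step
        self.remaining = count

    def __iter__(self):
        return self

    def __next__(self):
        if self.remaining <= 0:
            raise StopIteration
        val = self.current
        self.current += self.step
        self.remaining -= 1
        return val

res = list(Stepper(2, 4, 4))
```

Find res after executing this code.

Step 1: Stepper starts at 2, increments by 4, for 4 steps:
  Yield 2, then current += 4
  Yield 6, then current += 4
  Yield 10, then current += 4
  Yield 14, then current += 4
Therefore res = [2, 6, 10, 14].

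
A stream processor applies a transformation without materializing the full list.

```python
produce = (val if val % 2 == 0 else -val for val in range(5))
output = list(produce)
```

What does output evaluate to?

Step 1: For each val in range(5), yield val if even, else -val:
  val=0: even, yield 0
  val=1: odd, yield -1
  val=2: even, yield 2
  val=3: odd, yield -3
  val=4: even, yield 4
Therefore output = [0, -1, 2, -3, 4].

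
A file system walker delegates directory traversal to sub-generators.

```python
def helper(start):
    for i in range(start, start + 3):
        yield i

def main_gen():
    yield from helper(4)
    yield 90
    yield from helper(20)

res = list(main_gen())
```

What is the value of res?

Step 1: main_gen() delegates to helper(4):
  yield 4
  yield 5
  yield 6
Step 2: yield 90
Step 3: Delegates to helper(20):
  yield 20
  yield 21
  yield 22
Therefore res = [4, 5, 6, 90, 20, 21, 22].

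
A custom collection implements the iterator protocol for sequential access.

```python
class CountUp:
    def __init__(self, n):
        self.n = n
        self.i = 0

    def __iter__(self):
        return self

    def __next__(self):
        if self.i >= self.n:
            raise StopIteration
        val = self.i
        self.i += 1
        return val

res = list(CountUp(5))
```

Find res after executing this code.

Step 1: CountUp(5) creates an iterator counting 0 to 4.
Step 2: list() consumes all values: [0, 1, 2, 3, 4].
Therefore res = [0, 1, 2, 3, 4].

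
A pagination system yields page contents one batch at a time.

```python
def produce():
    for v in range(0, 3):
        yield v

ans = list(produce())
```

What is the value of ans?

Step 1: The generator yields each value from range(0, 3).
Step 2: list() consumes all yields: [0, 1, 2].
Therefore ans = [0, 1, 2].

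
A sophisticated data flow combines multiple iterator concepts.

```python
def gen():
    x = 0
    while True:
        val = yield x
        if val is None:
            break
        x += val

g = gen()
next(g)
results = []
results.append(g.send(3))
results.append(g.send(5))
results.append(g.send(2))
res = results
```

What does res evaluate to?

Step 1: next(g) -> yield 0.
Step 2: send(3) -> x = 3, yield 3.
Step 3: send(5) -> x = 8, yield 8.
Step 4: send(2) -> x = 10, yield 10.
Therefore res = [3, 8, 10].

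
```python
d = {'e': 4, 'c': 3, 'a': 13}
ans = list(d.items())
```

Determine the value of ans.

Step 1: d.items() returns (key, value) pairs in insertion order.
Therefore ans = [('e', 4), ('c', 3), ('a', 13)].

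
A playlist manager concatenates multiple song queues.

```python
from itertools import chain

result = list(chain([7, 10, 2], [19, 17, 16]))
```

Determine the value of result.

Step 1: chain() concatenates iterables: [7, 10, 2] + [19, 17, 16].
Therefore result = [7, 10, 2, 19, 17, 16].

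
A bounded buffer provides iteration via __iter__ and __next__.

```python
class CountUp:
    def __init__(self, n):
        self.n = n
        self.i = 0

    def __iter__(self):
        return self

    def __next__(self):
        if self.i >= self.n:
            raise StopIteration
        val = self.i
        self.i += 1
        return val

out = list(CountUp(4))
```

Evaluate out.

Step 1: CountUp(4) creates an iterator counting 0 to 3.
Step 2: list() consumes all values: [0, 1, 2, 3].
Therefore out = [0, 1, 2, 3].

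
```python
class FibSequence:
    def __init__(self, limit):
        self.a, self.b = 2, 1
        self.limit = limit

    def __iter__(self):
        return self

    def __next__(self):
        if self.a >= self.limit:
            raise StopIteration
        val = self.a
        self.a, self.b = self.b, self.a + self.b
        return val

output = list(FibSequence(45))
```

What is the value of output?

Step 1: Fibonacci-like sequence (a=2, b=1) until >= 45:
  Yield 2, then a,b = 1,3
  Yield 1, then a,b = 3,4
  Yield 3, then a,b = 4,7
  Yield 4, then a,b = 7,11
  Yield 7, then a,b = 11,18
  Yield 11, then a,b = 18,29
  Yield 18, then a,b = 29,47
  Yield 29, then a,b = 47,76
Step 2: 47 >= 45, stop.
Therefore output = [2, 1, 3, 4, 7, 11, 18, 29].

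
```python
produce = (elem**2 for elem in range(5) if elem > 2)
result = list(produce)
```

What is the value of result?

Step 1: For range(5), keep elem > 2, then square:
  elem=0: 0 <= 2, excluded
  elem=1: 1 <= 2, excluded
  elem=2: 2 <= 2, excluded
  elem=3: 3 > 2, yield 3**2 = 9
  elem=4: 4 > 2, yield 4**2 = 16
Therefore result = [9, 16].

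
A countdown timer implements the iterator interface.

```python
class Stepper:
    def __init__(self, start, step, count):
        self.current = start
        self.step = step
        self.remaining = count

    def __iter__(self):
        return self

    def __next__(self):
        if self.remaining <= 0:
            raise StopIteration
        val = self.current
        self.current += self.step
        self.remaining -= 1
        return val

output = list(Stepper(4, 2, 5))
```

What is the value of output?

Step 1: Stepper starts at 4, increments by 2, for 5 steps:
  Yield 4, then current += 2
  Yield 6, then current += 2
  Yield 8, then current += 2
  Yield 10, then current += 2
  Yield 12, then current += 2
Therefore output = [4, 6, 8, 10, 12].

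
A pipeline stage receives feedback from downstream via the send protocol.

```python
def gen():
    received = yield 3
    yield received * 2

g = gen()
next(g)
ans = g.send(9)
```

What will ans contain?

Step 1: next(g) advances to first yield, producing 3.
Step 2: send(9) resumes, received = 9.
Step 3: yield received * 2 = 9 * 2 = 18.
Therefore ans = 18.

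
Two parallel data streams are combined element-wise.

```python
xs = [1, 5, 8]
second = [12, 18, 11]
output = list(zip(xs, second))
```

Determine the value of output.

Step 1: zip pairs elements at same index:
  Index 0: (1, 12)
  Index 1: (5, 18)
  Index 2: (8, 11)
Therefore output = [(1, 12), (5, 18), (8, 11)].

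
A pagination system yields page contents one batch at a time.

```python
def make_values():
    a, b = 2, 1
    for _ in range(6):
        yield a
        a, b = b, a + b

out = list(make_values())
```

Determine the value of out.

Step 1: Fibonacci-like sequence starting with a=2, b=1:
  Iteration 1: yield a=2, then a,b = 1,3
  Iteration 2: yield a=1, then a,b = 3,4
  Iteration 3: yield a=3, then a,b = 4,7
  Iteration 4: yield a=4, then a,b = 7,11
  Iteration 5: yield a=7, then a,b = 11,18
  Iteration 6: yield a=11, then a,b = 18,29
Therefore out = [2, 1, 3, 4, 7, 11].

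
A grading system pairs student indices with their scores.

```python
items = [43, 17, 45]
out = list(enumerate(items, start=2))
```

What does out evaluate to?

Step 1: enumerate with start=2:
  (2, 43)
  (3, 17)
  (4, 45)
Therefore out = [(2, 43), (3, 17), (4, 45)].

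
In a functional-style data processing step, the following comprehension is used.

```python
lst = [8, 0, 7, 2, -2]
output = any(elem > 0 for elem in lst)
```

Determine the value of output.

Step 1: Check elem > 0 for each element in [8, 0, 7, 2, -2]:
  8 > 0: True
  0 > 0: False
  7 > 0: True
  2 > 0: True
  -2 > 0: False
Step 2: any() returns True.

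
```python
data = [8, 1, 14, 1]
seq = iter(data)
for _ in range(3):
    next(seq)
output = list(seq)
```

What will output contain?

Step 1: Create iterator over [8, 1, 14, 1].
Step 2: Advance 3 positions (consuming [8, 1, 14]).
Step 3: list() collects remaining elements: [1].
Therefore output = [1].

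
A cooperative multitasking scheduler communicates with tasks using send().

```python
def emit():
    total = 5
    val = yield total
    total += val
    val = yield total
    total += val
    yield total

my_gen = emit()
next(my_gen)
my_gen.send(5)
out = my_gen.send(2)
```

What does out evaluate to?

Step 1: next() -> yield total=5.
Step 2: send(5) -> val=5, total = 5+5 = 10, yield 10.
Step 3: send(2) -> val=2, total = 10+2 = 12, yield 12.
Therefore out = 12.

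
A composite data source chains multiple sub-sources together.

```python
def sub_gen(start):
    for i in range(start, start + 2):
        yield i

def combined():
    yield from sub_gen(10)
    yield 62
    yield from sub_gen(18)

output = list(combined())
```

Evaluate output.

Step 1: combined() delegates to sub_gen(10):
  yield 10
  yield 11
Step 2: yield 62
Step 3: Delegates to sub_gen(18):
  yield 18
  yield 19
Therefore output = [10, 11, 62, 18, 19].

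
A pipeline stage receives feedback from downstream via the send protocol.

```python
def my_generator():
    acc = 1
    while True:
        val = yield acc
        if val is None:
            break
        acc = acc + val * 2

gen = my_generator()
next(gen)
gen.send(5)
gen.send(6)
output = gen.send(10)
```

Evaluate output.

Step 1: next() -> yield acc=1.
Step 2: send(5) -> val=5, acc = 1 + 5*2 = 11, yield 11.
Step 3: send(6) -> val=6, acc = 11 + 6*2 = 23, yield 23.
Step 4: send(10) -> val=10, acc = 23 + 10*2 = 43, yield 43.
Therefore output = 43.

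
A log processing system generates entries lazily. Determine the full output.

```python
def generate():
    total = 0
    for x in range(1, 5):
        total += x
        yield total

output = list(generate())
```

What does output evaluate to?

Step 1: Generator accumulates running sum:
  x=1: total = 1, yield 1
  x=2: total = 3, yield 3
  x=3: total = 6, yield 6
  x=4: total = 10, yield 10
Therefore output = [1, 3, 6, 10].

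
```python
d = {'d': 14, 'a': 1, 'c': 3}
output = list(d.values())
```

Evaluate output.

Step 1: d.values() returns the dictionary values in insertion order.
Therefore output = [14, 1, 3].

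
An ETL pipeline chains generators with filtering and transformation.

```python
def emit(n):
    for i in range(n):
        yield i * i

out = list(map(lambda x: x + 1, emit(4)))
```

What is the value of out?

Step 1: emit(4) yields squares: [0, 1, 4, 9].
Step 2: map adds 1 to each: [1, 2, 5, 10].
Therefore out = [1, 2, 5, 10].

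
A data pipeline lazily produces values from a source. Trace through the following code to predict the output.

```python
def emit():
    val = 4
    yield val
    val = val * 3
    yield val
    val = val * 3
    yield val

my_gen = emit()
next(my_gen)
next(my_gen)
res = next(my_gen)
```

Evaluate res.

Step 1: Trace through generator execution:
  Yield 1: val starts at 4, yield 4
  Yield 2: val = 4 * 3 = 12, yield 12
  Yield 3: val = 12 * 3 = 36, yield 36
Step 2: First next() gets 4, second next() gets the second value, third next() yields 36.
Therefore res = 36.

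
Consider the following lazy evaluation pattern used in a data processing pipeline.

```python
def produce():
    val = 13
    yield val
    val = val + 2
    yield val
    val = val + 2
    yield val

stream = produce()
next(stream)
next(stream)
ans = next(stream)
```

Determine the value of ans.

Step 1: Trace through generator execution:
  Yield 1: val starts at 13, yield 13
  Yield 2: val = 13 + 2 = 15, yield 15
  Yield 3: val = 15 + 2 = 17, yield 17
Step 2: First next() gets 13, second next() gets the second value, third next() yields 17.
Therefore ans = 17.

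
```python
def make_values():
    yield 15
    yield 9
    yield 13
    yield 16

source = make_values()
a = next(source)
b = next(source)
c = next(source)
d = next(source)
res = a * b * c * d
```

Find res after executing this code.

Step 1: Create generator and consume all values:
  a = next(source) = 15
  b = next(source) = 9
  c = next(source) = 13
  d = next(source) = 16
Step 2: res = 15 * 9 * 13 * 16 = 28080.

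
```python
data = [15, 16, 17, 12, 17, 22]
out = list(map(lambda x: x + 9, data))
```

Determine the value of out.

Step 1: Apply lambda x: x + 9 to each element:
  15 -> 24
  16 -> 25
  17 -> 26
  12 -> 21
  17 -> 26
  22 -> 31
Therefore out = [24, 25, 26, 21, 26, 31].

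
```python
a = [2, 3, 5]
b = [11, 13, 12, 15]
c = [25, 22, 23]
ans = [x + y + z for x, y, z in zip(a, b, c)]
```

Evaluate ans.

Step 1: zip three lists (truncates to shortest, len=3):
  2 + 11 + 25 = 38
  3 + 13 + 22 = 38
  5 + 12 + 23 = 40
Therefore ans = [38, 38, 40].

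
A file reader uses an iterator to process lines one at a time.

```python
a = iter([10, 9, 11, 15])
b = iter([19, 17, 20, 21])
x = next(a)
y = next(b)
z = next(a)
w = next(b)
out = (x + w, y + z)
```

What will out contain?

Step 1: a iterates [10, 9, 11, 15], b iterates [19, 17, 20, 21].
Step 2: x = next(a) = 10, y = next(b) = 19.
Step 3: z = next(a) = 9, w = next(b) = 17.
Step 4: out = (10 + 17, 19 + 9) = (27, 28).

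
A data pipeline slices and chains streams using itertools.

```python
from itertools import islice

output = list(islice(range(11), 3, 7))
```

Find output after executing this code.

Step 1: islice(range(11), 3, 7) takes elements at indices [3, 7).
Step 2: Elements: [3, 4, 5, 6].
Therefore output = [3, 4, 5, 6].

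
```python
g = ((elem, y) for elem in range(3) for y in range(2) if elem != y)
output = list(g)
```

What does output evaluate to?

Step 1: Nested generator over range(3) x range(2) where elem != y:
  (0, 0): excluded (elem == y)
  (0, 1): included
  (1, 0): included
  (1, 1): excluded (elem == y)
  (2, 0): included
  (2, 1): included
Therefore output = [(0, 1), (1, 0), (2, 0), (2, 1)].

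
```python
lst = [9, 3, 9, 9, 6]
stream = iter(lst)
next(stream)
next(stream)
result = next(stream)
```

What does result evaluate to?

Step 1: Create iterator over [9, 3, 9, 9, 6].
Step 2: next() consumes 9.
Step 3: next() consumes 3.
Step 4: next() returns 9.
Therefore result = 9.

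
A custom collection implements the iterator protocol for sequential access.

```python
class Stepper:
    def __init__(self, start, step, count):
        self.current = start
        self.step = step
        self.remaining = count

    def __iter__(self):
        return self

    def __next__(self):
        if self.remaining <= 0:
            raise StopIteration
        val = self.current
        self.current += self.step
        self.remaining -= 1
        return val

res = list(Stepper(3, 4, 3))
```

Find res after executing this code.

Step 1: Stepper starts at 3, increments by 4, for 3 steps:
  Yield 3, then current += 4
  Yield 7, then current += 4
  Yield 11, then current += 4
Therefore res = [3, 7, 11].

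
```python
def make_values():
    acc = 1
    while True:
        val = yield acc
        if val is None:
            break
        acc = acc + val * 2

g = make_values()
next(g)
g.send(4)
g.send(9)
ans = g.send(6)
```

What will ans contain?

Step 1: next() -> yield acc=1.
Step 2: send(4) -> val=4, acc = 1 + 4*2 = 9, yield 9.
Step 3: send(9) -> val=9, acc = 9 + 9*2 = 27, yield 27.
Step 4: send(6) -> val=6, acc = 27 + 6*2 = 39, yield 39.
Therefore ans = 39.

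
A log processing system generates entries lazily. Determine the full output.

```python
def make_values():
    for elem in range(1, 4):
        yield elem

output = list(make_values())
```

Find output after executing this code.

Step 1: The generator yields each value from range(1, 4).
Step 2: list() consumes all yields: [1, 2, 3].
Therefore output = [1, 2, 3].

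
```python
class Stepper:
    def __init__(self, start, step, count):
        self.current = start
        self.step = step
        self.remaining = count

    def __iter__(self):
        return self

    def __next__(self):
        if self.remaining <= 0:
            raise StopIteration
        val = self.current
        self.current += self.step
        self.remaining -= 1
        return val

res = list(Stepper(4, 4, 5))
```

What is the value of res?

Step 1: Stepper starts at 4, increments by 4, for 5 steps:
  Yield 4, then current += 4
  Yield 8, then current += 4
  Yield 12, then current += 4
  Yield 16, then current += 4
  Yield 20, then current += 4
Therefore res = [4, 8, 12, 16, 20].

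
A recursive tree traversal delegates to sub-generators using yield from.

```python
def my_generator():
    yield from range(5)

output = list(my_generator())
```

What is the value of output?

Step 1: yield from delegates to the iterable, yielding each element.
Step 2: Collected values: [0, 1, 2, 3, 4].
Therefore output = [0, 1, 2, 3, 4].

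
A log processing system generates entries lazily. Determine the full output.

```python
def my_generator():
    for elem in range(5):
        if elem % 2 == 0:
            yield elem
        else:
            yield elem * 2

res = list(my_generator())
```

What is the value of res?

Step 1: For each elem in range(5), yield elem if even, else elem*2:
  elem=0 (even): yield 0
  elem=1 (odd): yield 1*2 = 2
  elem=2 (even): yield 2
  elem=3 (odd): yield 3*2 = 6
  elem=4 (even): yield 4
Therefore res = [0, 2, 2, 6, 4].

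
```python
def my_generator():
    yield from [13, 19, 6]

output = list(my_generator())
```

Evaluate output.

Step 1: yield from delegates to the iterable, yielding each element.
Step 2: Collected values: [13, 19, 6].
Therefore output = [13, 19, 6].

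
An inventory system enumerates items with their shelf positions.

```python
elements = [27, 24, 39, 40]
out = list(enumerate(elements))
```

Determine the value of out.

Step 1: enumerate pairs each element with its index:
  (0, 27)
  (1, 24)
  (2, 39)
  (3, 40)
Therefore out = [(0, 27), (1, 24), (2, 39), (3, 40)].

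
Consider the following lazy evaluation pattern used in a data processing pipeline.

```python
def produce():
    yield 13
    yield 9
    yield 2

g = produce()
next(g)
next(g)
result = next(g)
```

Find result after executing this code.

Step 1: produce() creates a generator.
Step 2: next(g) yields 13 (consumed and discarded).
Step 3: next(g) yields 9 (consumed and discarded).
Step 4: next(g) yields 2, assigned to result.
Therefore result = 2.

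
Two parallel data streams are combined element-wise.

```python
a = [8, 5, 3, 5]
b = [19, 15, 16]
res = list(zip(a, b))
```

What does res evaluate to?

Step 1: zip stops at shortest (len(a)=4, len(b)=3):
  Index 0: (8, 19)
  Index 1: (5, 15)
  Index 2: (3, 16)
Step 2: Last element of a (5) has no pair, dropped.
Therefore res = [(8, 19), (5, 15), (3, 16)].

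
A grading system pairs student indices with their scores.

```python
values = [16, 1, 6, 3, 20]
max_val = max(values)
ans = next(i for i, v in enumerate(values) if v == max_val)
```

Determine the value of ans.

Step 1: max([16, 1, 6, 3, 20]) = 20.
Step 2: Find first index where value == 20:
  Index 0: 16 != 20
  Index 1: 1 != 20
  Index 2: 6 != 20
  Index 3: 3 != 20
  Index 4: 20 == 20, found!
Therefore ans = 4.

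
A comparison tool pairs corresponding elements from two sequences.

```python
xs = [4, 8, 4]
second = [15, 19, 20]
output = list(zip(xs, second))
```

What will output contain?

Step 1: zip pairs elements at same index:
  Index 0: (4, 15)
  Index 1: (8, 19)
  Index 2: (4, 20)
Therefore output = [(4, 15), (8, 19), (4, 20)].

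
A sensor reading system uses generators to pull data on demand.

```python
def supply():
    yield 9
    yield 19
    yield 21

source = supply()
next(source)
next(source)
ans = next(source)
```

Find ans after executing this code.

Step 1: supply() creates a generator.
Step 2: next(source) yields 9 (consumed and discarded).
Step 3: next(source) yields 19 (consumed and discarded).
Step 4: next(source) yields 21, assigned to ans.
Therefore ans = 21.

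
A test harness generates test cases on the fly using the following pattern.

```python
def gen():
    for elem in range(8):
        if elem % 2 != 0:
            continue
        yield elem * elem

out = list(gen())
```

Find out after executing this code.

Step 1: Only yield elem**2 when elem is divisible by 2:
  elem=0: 0 % 2 == 0, yield 0**2 = 0
  elem=2: 2 % 2 == 0, yield 2**2 = 4
  elem=4: 4 % 2 == 0, yield 4**2 = 16
  elem=6: 6 % 2 == 0, yield 6**2 = 36
Therefore out = [0, 4, 16, 36].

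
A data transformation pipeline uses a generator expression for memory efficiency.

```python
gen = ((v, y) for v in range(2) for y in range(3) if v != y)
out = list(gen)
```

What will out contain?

Step 1: Nested generator over range(2) x range(3) where v != y:
  (0, 0): excluded (v == y)
  (0, 1): included
  (0, 2): included
  (1, 0): included
  (1, 1): excluded (v == y)
  (1, 2): included
Therefore out = [(0, 1), (0, 2), (1, 0), (1, 2)].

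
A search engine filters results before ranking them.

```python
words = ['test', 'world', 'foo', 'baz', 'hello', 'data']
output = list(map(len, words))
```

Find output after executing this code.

Step 1: Map len() to each word:
  'test' -> 4
  'world' -> 5
  'foo' -> 3
  'baz' -> 3
  'hello' -> 5
  'data' -> 4
Therefore output = [4, 5, 3, 3, 5, 4].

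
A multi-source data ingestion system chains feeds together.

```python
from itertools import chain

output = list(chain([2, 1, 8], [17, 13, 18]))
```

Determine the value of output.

Step 1: chain() concatenates iterables: [2, 1, 8] + [17, 13, 18].
Therefore output = [2, 1, 8, 17, 13, 18].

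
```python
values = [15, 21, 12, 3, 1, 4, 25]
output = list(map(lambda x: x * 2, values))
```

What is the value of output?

Step 1: Apply lambda x: x * 2 to each element:
  15 -> 30
  21 -> 42
  12 -> 24
  3 -> 6
  1 -> 2
  4 -> 8
  25 -> 50
Therefore output = [30, 42, 24, 6, 2, 8, 50].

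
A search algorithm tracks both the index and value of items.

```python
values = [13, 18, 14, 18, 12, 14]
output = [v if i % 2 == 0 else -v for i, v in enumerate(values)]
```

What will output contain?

Step 1: For each (i, v), keep v if i is even, negate if odd:
  i=0 (even): keep 13
  i=1 (odd): negate to -18
  i=2 (even): keep 14
  i=3 (odd): negate to -18
  i=4 (even): keep 12
  i=5 (odd): negate to -14
Therefore output = [13, -18, 14, -18, 12, -14].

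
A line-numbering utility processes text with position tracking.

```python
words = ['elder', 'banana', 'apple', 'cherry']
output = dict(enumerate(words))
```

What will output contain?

Step 1: enumerate pairs indices with words:
  0 -> 'elder'
  1 -> 'banana'
  2 -> 'apple'
  3 -> 'cherry'
Therefore output = {0: 'elder', 1: 'banana', 2: 'apple', 3: 'cherry'}.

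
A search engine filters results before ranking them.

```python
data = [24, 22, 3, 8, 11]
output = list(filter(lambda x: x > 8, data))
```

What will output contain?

Step 1: Filter elements > 8:
  24: kept
  22: kept
  3: removed
  8: removed
  11: kept
Therefore output = [24, 22, 11].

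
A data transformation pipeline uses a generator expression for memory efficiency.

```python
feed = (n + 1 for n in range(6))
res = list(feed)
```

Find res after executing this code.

Step 1: For each n in range(6), compute n+1:
  n=0: 0+1 = 1
  n=1: 1+1 = 2
  n=2: 2+1 = 3
  n=3: 3+1 = 4
  n=4: 4+1 = 5
  n=5: 5+1 = 6
Therefore res = [1, 2, 3, 4, 5, 6].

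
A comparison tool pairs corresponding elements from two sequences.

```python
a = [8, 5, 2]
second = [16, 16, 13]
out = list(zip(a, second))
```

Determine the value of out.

Step 1: zip pairs elements at same index:
  Index 0: (8, 16)
  Index 1: (5, 16)
  Index 2: (2, 13)
Therefore out = [(8, 16), (5, 16), (2, 13)].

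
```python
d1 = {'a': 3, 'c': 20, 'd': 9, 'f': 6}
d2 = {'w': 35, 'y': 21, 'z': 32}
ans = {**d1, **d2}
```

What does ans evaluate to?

Step 1: Merge d1 and d2 (d2 values override on key conflicts).
Step 2: d1 has keys ['a', 'c', 'd', 'f'], d2 has keys ['w', 'y', 'z'].
Therefore ans = {'a': 3, 'c': 20, 'd': 9, 'f': 6, 'w': 35, 'y': 21, 'z': 32}.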